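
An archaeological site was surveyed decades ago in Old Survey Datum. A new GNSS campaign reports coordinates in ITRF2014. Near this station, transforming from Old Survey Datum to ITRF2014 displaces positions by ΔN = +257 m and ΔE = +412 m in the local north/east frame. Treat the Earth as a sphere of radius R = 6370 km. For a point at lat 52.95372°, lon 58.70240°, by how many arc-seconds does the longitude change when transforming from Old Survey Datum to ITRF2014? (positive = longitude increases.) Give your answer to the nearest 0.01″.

At latitude 52.95372°, cos φ = 0.602460.
One radian of longitude at latitude φ spans R cos φ, so Δλ = ΔE / (R cos φ) = 412.0 / (6370000 × 0.602460) = 1.0736e-04 rad = 22.144″.

Δλ = 22.14″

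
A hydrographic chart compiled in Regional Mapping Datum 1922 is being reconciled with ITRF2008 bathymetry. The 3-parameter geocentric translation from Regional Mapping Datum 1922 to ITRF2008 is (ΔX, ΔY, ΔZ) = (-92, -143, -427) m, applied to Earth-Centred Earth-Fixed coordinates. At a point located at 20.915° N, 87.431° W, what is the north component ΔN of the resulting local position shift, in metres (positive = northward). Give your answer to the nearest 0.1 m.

ΔN = -448.4 m

At φ = 20.915°, λ = -87.431°: sin φ = 0.356983, cos φ = 0.934111, sin λ = -0.998995, cos λ = 0.044822.
ΔN = −sin φ cos λ·ΔX − sin φ sin λ·ΔY + cos φ·ΔZ = −(0.356983)(0.044822)(-92) − (0.356983)(-0.998995)(-143) + (0.934111)(-427) = -448.39 m.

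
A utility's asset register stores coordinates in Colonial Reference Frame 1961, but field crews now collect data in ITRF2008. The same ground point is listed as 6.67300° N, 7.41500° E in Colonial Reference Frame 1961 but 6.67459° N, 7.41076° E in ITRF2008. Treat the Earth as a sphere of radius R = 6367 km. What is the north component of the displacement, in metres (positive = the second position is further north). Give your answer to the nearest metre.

Δφ = 6.67459° − 6.67300° = +0.00159°; Δλ = 7.41076° − 7.41500° = -0.00424°.
1° along a meridian = πR/180 = 111125 m.
ΔN = Δφ × 111125 = 176.7 m; ΔE = Δλ × 111125 × cos(6.67300°) = -0.00424 × 111125 × 0.993226 = -468.0 m.

ΔN = 177 m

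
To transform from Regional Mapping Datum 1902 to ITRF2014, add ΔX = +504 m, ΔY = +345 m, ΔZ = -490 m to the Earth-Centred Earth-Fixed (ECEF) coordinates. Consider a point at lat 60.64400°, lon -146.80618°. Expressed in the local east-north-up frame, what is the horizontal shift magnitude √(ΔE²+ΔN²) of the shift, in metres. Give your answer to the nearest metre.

The local east axis at (φ, λ) is (−sin λ, cos λ, 0), so ΔE = −sin(-146.80618°)·504 + cos(-146.80618°)·345 = -12.78 m.
The local north axis is (−sin φ cos λ, −sin φ sin λ, cos φ), giving ΔN = 367.601 + 164.624 − 240.215 = 292.01 m.
Horizontal magnitude = √(ΔE² + ΔN²) = √((-12.78)² + 292.01²) = 292.29 m.

292 m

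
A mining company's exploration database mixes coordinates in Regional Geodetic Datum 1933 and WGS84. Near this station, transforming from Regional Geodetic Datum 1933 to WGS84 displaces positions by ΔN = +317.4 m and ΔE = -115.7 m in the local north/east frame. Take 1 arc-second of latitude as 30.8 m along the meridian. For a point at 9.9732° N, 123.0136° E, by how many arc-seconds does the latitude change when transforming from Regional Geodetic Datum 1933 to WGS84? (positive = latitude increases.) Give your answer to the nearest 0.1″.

Δφ = 10.3″

1″ of latitude = 30.80 m, so Δφ = 317.4 / 30.80 = 10.305″.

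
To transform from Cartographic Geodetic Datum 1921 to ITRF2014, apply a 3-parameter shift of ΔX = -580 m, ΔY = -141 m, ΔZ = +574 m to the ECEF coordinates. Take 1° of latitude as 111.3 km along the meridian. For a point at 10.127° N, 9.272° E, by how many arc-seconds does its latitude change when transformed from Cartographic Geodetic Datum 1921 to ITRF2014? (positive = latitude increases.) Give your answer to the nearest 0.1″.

sin φ = 0.175831, cos φ = 0.984420, sin λ = 0.161122, cos λ = 0.986935.
North component: ΔN = −sin φ cos λ·ΔX − sin φ sin λ·ΔY + cos φ·ΔZ = −(0.175831)(0.986935)(-580) − (0.175831)(0.161122)(-141) + (0.984420)(574) = 669.70 m.
1° of latitude spans 111300 m, so Δφ = 669.70 / 111300 × 3600 = 21.661″.

Δφ = 21.7″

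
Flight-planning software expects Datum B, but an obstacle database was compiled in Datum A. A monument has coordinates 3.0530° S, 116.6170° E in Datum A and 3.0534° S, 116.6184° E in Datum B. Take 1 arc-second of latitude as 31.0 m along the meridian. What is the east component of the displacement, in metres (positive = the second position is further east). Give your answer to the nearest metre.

ΔE = 156 m

Δφ = -3.0534° − -3.0530° = -0.0004°; Δλ = 116.6184° − 116.6170° = +0.0014°.
1° of latitude = 3600 × 31.00 = 111600 m.
ΔN = Δφ × 111600 = -44.6 m; ΔE = Δλ × 111600 × cos(-3.0530°) = +0.0014 × 111600 × 0.998581 = 156.0 m.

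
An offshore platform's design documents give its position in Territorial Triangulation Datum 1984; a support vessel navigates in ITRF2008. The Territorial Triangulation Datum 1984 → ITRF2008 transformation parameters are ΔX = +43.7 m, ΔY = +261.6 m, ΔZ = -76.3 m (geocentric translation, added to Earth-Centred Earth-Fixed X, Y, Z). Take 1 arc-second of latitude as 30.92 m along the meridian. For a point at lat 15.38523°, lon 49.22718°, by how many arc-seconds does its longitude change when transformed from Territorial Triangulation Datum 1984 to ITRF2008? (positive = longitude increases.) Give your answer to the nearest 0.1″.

Δλ = 4.6″

sin φ = 0.265308, cos φ = 0.964164, sin λ = 0.757305, cos λ = 0.653061.
East component: ΔE = −sin λ·ΔX + cos λ·ΔY = −(0.757305)(43.7) + (0.653061)(261.6) = 137.75 m.
1° of latitude spans 3600 × 30.92 = 111312 m; at latitude φ, 1° of longitude spans that × cos φ = 107323.0 m, so Δλ = 137.75 / 107323.0 × 3600 = 4.621″.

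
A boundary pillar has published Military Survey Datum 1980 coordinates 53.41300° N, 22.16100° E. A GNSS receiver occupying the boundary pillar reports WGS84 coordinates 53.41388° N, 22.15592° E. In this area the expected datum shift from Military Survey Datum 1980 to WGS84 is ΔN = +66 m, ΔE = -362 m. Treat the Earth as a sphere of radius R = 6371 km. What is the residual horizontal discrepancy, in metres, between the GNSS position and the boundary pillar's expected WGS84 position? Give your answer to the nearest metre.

Observed coordinate differences: Δφ = +0.00088°, Δλ = -0.00508°.
Converting to metres (1° lat = 111195 m, cos φ = 0.596043): observed ΔN = 97.9 m, observed ΔE = -336.7 m.
Subtracting the expected shift leaves a residual of 97.9 − (66) = 31.9 m north and -336.7 − (-362) = 25.3 m east.
Residual distance = √(31.9² + 25.3²) = 40.7 m.

41 m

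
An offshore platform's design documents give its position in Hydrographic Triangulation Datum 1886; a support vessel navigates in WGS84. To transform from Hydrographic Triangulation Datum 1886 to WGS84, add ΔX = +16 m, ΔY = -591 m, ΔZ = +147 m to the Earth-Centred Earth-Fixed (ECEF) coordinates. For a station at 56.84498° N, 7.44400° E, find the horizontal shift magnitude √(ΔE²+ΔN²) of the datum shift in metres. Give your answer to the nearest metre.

603 m

At φ = 56.84498°, λ = 7.44400°: sin φ = 0.837194, cos φ = 0.546906, sin λ = 0.129557, cos λ = 0.991572.
ΔE = −sin λ·ΔX + cos λ·ΔY = −(0.129557)·(16) + (0.991572)·(-591) = -588.09 m.
ΔN = −sin φ cos λ·ΔX − sin φ sin λ·ΔY + cos φ·ΔZ = −(0.837194)(0.991572)(16) − (0.837194)(0.129557)(-591) + (0.546906)(147) = 131.22 m.
Horizontal magnitude = √(ΔE² + ΔN²) = √((-588.09)² + 131.22²) = 602.55 m.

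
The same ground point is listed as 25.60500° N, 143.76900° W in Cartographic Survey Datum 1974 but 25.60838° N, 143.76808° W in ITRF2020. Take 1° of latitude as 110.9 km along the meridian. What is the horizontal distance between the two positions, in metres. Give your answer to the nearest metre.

386 m

Δφ = 25.60838° − 25.60500° = +0.00338°; Δλ = -143.76808° − -143.76900° = +0.00092°.
ΔN = Δφ × 110900 = 374.8 m; ΔE = Δλ × 110900 × cos(25.60500°) = +0.00092 × 110900 × 0.901795 = 92.0 m.
Distance = √(ΔE² + ΔN²) = √(92.0² + 374.8²) = 386.0 m.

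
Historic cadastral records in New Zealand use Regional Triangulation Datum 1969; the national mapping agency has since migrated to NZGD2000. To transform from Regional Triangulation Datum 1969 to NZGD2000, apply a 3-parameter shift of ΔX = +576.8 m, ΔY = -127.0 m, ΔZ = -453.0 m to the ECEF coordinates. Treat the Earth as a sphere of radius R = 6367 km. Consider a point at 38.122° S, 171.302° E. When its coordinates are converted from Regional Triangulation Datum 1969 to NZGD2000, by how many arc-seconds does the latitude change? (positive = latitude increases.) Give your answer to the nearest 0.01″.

Δφ = -23.33″

sin φ = -0.617338, cos φ = 0.786698, sin λ = 0.151226, cos λ = -0.988499.
North component: ΔN = −sin φ cos λ·ΔX − sin φ sin λ·ΔY + cos φ·ΔZ = −(-0.617338)(-0.988499)(576.8) − (-0.617338)(0.151226)(-127.0) + (0.786698)(-453.0) = -720.22 m.
1° of latitude spans πR/180 = 111125 m, so Δφ = -720.22 / 111125 × 3600 = -23.332″.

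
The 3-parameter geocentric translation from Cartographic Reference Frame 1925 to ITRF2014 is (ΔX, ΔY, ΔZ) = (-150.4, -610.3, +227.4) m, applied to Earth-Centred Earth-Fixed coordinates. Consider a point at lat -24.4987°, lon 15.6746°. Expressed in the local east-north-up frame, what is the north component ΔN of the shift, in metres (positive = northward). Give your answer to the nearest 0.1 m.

The local north axis is (−sin φ cos λ, −sin φ sin λ, cos φ), giving ΔN = -60.047 − 68.374 + 206.927 = 78.51 m.

ΔN = 78.5 m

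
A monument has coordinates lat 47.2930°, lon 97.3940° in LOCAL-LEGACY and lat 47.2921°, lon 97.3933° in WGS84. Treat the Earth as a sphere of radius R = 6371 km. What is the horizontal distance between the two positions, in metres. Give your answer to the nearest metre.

113 m

Δφ = 47.2921° − 47.2930° = -0.0009°; Δλ = 97.3933° − 97.3940° = -0.0007°.
1° along a meridian = πR/180 = 111195 m.
ΔN = Δφ × 111195 = -100.1 m; ΔE = Δλ × 111195 × cos(47.2930°) = -0.0007 × 111195 × 0.678249 = -52.8 m.
Distance = √(ΔE² + ΔN²) = √((-52.8)² + (-100.1)²) = 113.1 m.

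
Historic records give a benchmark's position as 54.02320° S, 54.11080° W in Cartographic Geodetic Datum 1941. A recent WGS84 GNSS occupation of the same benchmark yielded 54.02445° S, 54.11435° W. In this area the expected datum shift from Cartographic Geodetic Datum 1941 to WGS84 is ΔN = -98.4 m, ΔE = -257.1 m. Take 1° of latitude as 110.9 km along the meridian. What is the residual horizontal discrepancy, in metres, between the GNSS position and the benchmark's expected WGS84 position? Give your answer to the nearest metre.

Observed coordinate differences: Δφ = -0.00125°, Δλ = -0.00355°.
Converting to metres (1° lat = 110900 m, cos φ = 0.587458): observed ΔN = -138.6 m, observed ΔE = -231.3 m.
Subtracting the expected shift leaves a residual of -138.6 − (-98.4) = -40.2 m north and -231.3 − (-257.1) = 25.8 m east.
Residual distance = √((-40.2)² + 25.8²) = 47.8 m.

48 m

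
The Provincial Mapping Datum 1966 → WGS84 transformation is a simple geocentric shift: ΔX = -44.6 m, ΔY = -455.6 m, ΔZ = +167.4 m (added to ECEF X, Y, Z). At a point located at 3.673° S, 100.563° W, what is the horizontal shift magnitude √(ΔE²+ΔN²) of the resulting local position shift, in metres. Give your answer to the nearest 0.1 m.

At φ = -3.673°, λ = -100.563°: sin φ = -0.064062, cos φ = 0.997946, sin λ = -0.983054, cos λ = -0.183317.
ΔE = −sin λ·ΔX + cos λ·ΔY = −(-0.983054)·(-44.6) + (-0.183317)·(-455.6) = 39.67 m.
ΔN = −sin φ cos λ·ΔX − sin φ sin λ·ΔY + cos φ·ΔZ = −(-0.064062)(-0.183317)(-44.6) − (-0.064062)(-0.983054)(-455.6) + (0.997946)(167.4) = 196.27 m.
Horizontal magnitude = √(ΔE² + ΔN²) = √(39.67² + 196.27²) = 200.24 m.

200.2 m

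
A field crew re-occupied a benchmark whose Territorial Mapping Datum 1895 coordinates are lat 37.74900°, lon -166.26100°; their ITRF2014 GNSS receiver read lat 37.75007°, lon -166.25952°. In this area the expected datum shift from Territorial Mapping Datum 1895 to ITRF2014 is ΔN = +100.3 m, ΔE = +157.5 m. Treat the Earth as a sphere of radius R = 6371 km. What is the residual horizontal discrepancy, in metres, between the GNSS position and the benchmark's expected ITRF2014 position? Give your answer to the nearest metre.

Observed coordinate differences: Δφ = +0.00107°, Δλ = +0.00148°.
Converting to metres (1° lat = 111195 m, cos φ = 0.790700): observed ΔN = 119.0 m, observed ΔE = 130.1 m.
Subtracting the expected shift leaves a residual of 119.0 − (100.3) = 18.7 m north and 130.1 − (157.5) = -27.4 m east.
Residual distance = √(18.7² + (-27.4)²) = 33.1 m.

33 m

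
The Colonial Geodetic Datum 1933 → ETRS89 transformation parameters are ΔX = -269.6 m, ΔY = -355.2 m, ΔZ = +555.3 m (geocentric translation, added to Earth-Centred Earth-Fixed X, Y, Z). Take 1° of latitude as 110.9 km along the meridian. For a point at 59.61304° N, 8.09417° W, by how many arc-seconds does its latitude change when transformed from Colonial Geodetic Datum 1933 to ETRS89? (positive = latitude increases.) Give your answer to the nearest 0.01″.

sin φ = 0.862629, cos φ = 0.505837, sin λ = -0.140800, cos λ = 0.990038.
North component: ΔN = −sin φ cos λ·ΔX − sin φ sin λ·ΔY + cos φ·ΔZ = −(0.862629)(0.990038)(-269.6) − (0.862629)(-0.140800)(-355.2) + (0.505837)(555.3) = 468.00 m.
1° of latitude spans 110900 m, so Δφ = 468.00 / 110900 × 3600 = 15.192″.

Δφ = 15.19″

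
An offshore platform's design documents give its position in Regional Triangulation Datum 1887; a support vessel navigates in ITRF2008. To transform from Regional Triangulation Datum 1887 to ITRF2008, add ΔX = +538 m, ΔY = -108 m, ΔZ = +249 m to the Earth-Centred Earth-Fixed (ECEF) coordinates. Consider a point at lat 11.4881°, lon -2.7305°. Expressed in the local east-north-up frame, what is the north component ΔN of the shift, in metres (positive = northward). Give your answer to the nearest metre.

At φ = 11.4881°, λ = -2.7305°: sin φ = 0.199164, cos φ = 0.979966, sin λ = -0.047638, cos λ = 0.998865.
ΔN = −sin φ cos λ·ΔX − sin φ sin λ·ΔY + cos φ·ΔZ = −(0.199164)(0.998865)(538) − (0.199164)(-0.047638)(-108) + (0.979966)(249) = 135.96 m.

ΔN = 136 m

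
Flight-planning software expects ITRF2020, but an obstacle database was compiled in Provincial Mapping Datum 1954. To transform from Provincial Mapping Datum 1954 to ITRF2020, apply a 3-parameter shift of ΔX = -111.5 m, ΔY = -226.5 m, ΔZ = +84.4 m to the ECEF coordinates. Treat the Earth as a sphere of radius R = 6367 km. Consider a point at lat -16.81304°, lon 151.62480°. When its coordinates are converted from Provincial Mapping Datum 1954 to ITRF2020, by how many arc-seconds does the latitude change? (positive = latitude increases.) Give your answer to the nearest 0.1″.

sin φ = -0.289250, cos φ = 0.957254, sin λ = 0.475243, cos λ = -0.879854.
North component: ΔN = −sin φ cos λ·ΔX − sin φ sin λ·ΔY + cos φ·ΔZ = −(-0.289250)(-0.879854)(-111.5) − (-0.289250)(0.475243)(-226.5) + (0.957254)(84.4) = 78.03 m.
1° of latitude spans πR/180 = 111125 m, so Δφ = 78.03 / 111125 × 3600 = 2.528″.

Δφ = 2.5″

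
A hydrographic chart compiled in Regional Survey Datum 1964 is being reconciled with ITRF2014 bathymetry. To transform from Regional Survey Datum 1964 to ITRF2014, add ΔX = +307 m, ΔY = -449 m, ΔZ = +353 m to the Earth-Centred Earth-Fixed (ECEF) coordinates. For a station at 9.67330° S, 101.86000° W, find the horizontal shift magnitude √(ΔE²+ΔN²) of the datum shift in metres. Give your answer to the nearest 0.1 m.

568.6 m

At φ = -9.67330°, λ = -101.86000°: sin φ = -0.168030, cos φ = 0.985782, sin λ = -0.978653, cos λ = -0.205521.
ΔE = −sin λ·ΔX + cos λ·ΔY = −(-0.978653)·(307) + (-0.205521)·(-449) = 392.73 m.
ΔN = −sin φ cos λ·ΔX − sin φ sin λ·ΔY + cos φ·ΔZ = −(-0.168030)(-0.205521)(307) − (-0.168030)(-0.978653)(-449) + (0.985782)(353) = 411.21 m.
Horizontal magnitude = √(ΔE² + ΔN²) = √(392.73² + 411.21²) = 568.62 m.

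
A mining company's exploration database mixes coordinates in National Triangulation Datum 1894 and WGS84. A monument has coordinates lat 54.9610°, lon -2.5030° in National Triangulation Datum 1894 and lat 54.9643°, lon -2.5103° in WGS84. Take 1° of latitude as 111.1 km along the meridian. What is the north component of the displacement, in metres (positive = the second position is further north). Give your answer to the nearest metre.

Δφ = 54.9643° − 54.9610° = +0.0033°; Δλ = -2.5103° − -2.5030° = -0.0073°.
ΔN = Δφ × 111100 = 366.6 m; ΔE = Δλ × 111100 × cos(54.9610°) = -0.0073 × 111100 × 0.574134 = -465.6 m.

ΔN = 367 m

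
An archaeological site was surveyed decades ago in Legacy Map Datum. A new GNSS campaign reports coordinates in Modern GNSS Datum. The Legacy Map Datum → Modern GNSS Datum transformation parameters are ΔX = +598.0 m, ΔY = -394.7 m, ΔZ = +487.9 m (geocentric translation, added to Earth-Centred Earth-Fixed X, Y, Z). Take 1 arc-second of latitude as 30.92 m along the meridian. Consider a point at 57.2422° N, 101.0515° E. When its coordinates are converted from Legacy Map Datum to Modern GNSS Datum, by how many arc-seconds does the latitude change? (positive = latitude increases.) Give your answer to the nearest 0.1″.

Δφ = 22.2″

sin φ = 0.840965, cos φ = 0.541089, sin λ = 0.981455, cos λ = -0.191691.
North component: ΔN = −sin φ cos λ·ΔX − sin φ sin λ·ΔY + cos φ·ΔZ = −(0.840965)(-0.191691)(598.0) − (0.840965)(0.981455)(-394.7) + (0.541089)(487.9) = 686.17 m.
1° of latitude spans 3600 × 30.92 = 111312 m, so Δφ = 686.17 / 111312 × 3600 = 22.192″.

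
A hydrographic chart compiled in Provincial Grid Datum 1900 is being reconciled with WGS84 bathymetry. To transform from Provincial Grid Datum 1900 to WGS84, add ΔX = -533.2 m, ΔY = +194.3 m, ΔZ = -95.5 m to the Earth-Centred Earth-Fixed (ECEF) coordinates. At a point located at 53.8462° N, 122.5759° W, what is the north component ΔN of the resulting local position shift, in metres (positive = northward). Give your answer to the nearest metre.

The local north axis is (−sin φ cos λ, −sin φ sin λ, cos φ), giving ΔN = -231.802 + 132.204 − 56.341 = -155.94 m.

ΔN = -156 m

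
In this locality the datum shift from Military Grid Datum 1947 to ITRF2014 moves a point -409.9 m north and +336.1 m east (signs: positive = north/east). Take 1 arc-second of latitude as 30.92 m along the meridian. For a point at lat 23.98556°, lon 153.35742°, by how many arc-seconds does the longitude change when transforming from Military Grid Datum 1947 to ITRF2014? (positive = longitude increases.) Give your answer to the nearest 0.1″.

Δλ = 11.9″

At latitude 23.98556°, cos φ = 0.913648.
1″ of longitude at this latitude = 30.92 × cos φ = 28.2500 m, so Δλ = 336.1 / 28.2500 = 11.897″.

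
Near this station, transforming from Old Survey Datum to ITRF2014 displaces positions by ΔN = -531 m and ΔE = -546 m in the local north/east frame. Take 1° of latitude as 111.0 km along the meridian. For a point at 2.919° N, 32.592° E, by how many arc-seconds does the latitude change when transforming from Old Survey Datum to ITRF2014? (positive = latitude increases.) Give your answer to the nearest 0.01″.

Δφ = -17.22″

1° of latitude = 111.0 km, so Δφ = -531.0 / 111000 = -0.0047838° = -17.222″.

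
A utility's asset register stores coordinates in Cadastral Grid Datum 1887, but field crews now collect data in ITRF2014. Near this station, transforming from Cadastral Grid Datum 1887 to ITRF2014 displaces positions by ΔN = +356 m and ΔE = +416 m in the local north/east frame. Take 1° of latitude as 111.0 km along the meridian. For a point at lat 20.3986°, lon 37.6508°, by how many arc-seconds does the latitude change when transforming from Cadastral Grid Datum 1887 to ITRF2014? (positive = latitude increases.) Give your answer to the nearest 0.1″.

Δφ = 11.5″

1° of latitude = 111.0 km, so Δφ = 356.0 / 111000 = 0.0032072° = 11.546″.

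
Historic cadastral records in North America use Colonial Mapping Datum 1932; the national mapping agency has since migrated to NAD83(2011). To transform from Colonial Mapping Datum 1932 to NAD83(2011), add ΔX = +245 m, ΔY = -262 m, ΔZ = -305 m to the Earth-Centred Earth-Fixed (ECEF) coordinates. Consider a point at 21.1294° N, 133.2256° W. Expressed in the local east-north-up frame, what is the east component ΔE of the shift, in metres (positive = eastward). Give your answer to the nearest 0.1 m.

At φ = 21.1294°, λ = -133.2256°: sin φ = 0.360475, cos φ = 0.932769, sin λ = -0.728663, cos λ = -0.684873.
ΔE = −sin λ·ΔX + cos λ·ΔY = −(-0.728663)·(245) + (-0.684873)·(-262) = 357.96 m.

ΔE = 358.0 m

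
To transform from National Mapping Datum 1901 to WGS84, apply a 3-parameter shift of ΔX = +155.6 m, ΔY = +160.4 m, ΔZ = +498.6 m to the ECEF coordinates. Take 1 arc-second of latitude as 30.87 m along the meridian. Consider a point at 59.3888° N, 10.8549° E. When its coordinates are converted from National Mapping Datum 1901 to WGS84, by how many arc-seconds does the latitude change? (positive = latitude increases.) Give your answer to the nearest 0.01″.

sin φ = 0.860643, cos φ = 0.509210, sin λ = 0.188322, cos λ = 0.982107.
North component: ΔN = −sin φ cos λ·ΔX − sin φ sin λ·ΔY + cos φ·ΔZ = −(0.860643)(0.982107)(155.6) − (0.860643)(0.188322)(160.4) + (0.509210)(498.6) = 96.37 m.
1° of latitude spans 3600 × 30.87 = 111132 m, so Δφ = 96.37 / 111132 × 3600 = 3.122″.

Δφ = 3.12″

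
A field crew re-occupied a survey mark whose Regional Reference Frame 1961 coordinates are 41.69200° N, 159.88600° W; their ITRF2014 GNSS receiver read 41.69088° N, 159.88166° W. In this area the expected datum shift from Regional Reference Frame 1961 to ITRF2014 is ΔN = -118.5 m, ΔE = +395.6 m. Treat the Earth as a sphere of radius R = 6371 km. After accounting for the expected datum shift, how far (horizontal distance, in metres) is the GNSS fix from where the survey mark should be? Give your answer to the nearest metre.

Observed coordinate differences: Δφ = -0.00112°, Δλ = +0.00434°.
Converting to metres (1° lat = 111195 m, cos φ = 0.746731): observed ΔN = -124.5 m, observed ΔE = 360.4 m.
Subtracting the expected shift leaves a residual of -124.5 − (-118.5) = -6.0 m north and 360.4 − (395.6) = -35.2 m east.
Residual distance = √((-6.0)² + (-35.2)²) = 35.8 m.

36 m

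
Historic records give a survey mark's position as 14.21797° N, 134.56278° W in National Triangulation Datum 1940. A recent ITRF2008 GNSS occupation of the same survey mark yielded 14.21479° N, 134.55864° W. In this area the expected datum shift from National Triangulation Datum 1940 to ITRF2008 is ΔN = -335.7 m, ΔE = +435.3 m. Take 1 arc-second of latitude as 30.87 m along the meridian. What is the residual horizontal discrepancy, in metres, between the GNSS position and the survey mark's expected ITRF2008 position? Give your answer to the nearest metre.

21 m

Observed coordinate differences: Δφ = -0.00318°, Δλ = +0.00414°.
Converting to metres (1° lat = 111132 m, cos φ = 0.969368): observed ΔN = -353.4 m, observed ΔE = 446.0 m.
Subtracting the expected shift leaves a residual of -353.4 − (-335.7) = -17.7 m north and 446.0 − (435.3) = 10.7 m east.
Residual distance = √((-17.7)² + 10.7²) = 20.7 m.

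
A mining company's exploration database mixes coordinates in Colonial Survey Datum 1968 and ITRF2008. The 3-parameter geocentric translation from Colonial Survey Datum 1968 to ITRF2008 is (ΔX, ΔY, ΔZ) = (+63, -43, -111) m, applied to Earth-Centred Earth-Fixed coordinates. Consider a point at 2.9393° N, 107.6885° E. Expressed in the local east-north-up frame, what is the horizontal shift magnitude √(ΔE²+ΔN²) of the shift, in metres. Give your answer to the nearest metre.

At φ = 2.9393°, λ = 107.6885°: sin φ = 0.051278, cos φ = 0.998684, sin λ = 0.952722, cos λ = -0.303842.
ΔE = −sin λ·ΔX + cos λ·ΔY = −(0.952722)·(63) + (-0.303842)·(-43) = -46.96 m.
ΔN = −sin φ cos λ·ΔX − sin φ sin λ·ΔY + cos φ·ΔZ = −(0.051278)(-0.303842)(63) − (0.051278)(0.952722)(-43) + (0.998684)(-111) = -107.77 m.
Horizontal magnitude = √(ΔE² + ΔN²) = √((-46.96)² + (-107.77)²) = 117.56 m.

118 m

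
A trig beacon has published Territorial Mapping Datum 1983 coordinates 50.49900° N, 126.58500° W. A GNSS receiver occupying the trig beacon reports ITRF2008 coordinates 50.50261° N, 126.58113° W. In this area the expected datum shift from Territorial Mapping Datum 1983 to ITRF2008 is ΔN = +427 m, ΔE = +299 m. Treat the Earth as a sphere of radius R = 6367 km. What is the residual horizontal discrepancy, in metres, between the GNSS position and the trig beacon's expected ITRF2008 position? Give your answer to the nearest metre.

Observed coordinate differences: Δφ = +0.00361°, Δλ = +0.00387°.
Converting to metres (1° lat = 111125 m, cos φ = 0.636092): observed ΔN = 401.2 m, observed ΔE = 273.6 m.
Subtracting the expected shift leaves a residual of 401.2 − (427) = -25.8 m north and 273.6 − (299) = -25.4 m east.
Residual distance = √((-25.8)² + (-25.4)²) = 36.3 m.

36 m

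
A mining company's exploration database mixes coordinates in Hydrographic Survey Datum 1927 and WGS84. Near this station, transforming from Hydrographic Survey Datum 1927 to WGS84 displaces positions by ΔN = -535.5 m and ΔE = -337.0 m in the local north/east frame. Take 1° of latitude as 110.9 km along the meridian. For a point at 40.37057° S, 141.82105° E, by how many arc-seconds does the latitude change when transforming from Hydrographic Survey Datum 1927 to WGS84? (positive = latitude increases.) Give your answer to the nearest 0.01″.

Δφ = -17.38″

1° of latitude = 110.9 km, so Δφ = -535.5 / 110900 = -0.0048287° = -17.383″.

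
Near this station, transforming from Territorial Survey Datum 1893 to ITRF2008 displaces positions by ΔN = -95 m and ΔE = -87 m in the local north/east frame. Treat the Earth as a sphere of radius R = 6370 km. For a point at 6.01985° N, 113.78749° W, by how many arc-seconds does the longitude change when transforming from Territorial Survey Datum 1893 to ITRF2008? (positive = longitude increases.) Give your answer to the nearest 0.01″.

Δλ = -2.83″

At latitude 6.01985°, cos φ = 0.994486.
One radian of longitude at latitude φ spans R cos φ, so Δλ = ΔE / (R cos φ) = -87.0 / (6370000 × 0.994486) = -1.3734e-05 rad = -2.833″.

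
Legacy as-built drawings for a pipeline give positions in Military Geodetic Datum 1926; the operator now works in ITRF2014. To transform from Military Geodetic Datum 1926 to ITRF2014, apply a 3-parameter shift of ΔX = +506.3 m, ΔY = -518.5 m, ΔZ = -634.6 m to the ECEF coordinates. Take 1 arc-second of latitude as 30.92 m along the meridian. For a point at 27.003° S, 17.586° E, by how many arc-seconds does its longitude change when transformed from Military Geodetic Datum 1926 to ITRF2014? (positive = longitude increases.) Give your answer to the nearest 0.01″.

Δλ = -23.49″

sin φ = -0.454037, cos φ = 0.890983, sin λ = 0.302137, cos λ = 0.953265.
East component: ΔE = −sin λ·ΔX + cos λ·ΔY = −(0.302137)(506.3) + (0.953265)(-518.5) = -647.24 m.
1° of latitude spans 3600 × 30.92 = 111312 m; at latitude φ, 1° of longitude spans that × cos φ = 99177.1 m, so Δλ = -647.24 / 99177.1 × 3600 = -23.494″.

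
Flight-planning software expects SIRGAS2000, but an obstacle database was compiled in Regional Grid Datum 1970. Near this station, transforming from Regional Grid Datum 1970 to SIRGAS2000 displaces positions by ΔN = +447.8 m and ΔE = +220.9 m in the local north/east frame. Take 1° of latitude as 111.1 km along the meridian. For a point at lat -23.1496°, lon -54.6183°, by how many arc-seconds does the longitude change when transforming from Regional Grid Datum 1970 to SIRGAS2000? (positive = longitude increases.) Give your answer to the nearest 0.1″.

At latitude -23.1496°, cos φ = 0.919482.
1° of longitude at this latitude = 111.1 × cos φ = 102.15 km, so Δλ = 220.9 / 102154.4 = 0.0021624° = 7.785″.

Δλ = 7.8″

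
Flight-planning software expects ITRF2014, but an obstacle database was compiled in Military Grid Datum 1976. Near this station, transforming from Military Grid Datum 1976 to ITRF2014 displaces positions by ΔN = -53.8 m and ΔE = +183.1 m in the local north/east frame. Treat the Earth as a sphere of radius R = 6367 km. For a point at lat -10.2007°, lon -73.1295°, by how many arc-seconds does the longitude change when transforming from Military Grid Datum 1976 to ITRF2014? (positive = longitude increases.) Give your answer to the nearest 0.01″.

Δλ = 6.03″

At latitude -10.2007°, cos φ = 0.984193.
One radian of longitude at latitude φ spans R cos φ, so Δλ = ΔE / (R cos φ) = 183.1 / (6367000 × 0.984193) = 2.9220e-05 rad = 6.027″.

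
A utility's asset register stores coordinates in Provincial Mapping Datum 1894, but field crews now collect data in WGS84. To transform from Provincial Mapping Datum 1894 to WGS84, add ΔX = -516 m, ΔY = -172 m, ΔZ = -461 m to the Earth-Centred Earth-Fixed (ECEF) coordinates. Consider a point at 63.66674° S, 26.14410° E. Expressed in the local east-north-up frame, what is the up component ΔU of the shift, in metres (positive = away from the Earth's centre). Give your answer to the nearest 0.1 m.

ΔU = 174.1 m

At φ = -63.66674°, λ = 26.14410°: sin φ = -0.896229, cos φ = 0.443592, sin λ = 0.440630, cos λ = 0.897689.
ΔU = cos φ cos λ·ΔX + cos φ sin λ·ΔY + sin φ·ΔZ = (0.443592)(0.897689)(-516) + (0.443592)(0.440630)(-172) + (-0.896229)(-461) = 174.07 m.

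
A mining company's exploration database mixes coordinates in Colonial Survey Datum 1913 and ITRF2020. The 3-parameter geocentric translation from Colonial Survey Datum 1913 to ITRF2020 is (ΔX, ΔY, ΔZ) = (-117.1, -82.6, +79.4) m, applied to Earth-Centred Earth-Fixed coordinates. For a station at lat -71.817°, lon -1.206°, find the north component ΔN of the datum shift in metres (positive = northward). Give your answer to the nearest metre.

ΔN = -85 m

The local north axis is (−sin φ cos λ, −sin φ sin λ, cos φ), giving ΔN = -111.228 + 1.652 + 24.777 = -84.80 m.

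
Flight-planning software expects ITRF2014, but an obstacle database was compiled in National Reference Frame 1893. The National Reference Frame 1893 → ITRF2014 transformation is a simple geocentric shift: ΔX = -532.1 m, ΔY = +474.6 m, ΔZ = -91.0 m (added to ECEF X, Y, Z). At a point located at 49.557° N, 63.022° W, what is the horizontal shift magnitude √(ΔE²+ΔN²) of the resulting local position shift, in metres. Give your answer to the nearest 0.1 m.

At φ = 49.557°, λ = -63.022°: sin φ = 0.761052, cos φ = 0.648691, sin λ = -0.891181, cos λ = 0.453648.
ΔE = −sin λ·ΔX + cos λ·ΔY = −(-0.891181)·(-532.1) + (0.453648)·(474.6) = -258.90 m.
ΔN = −sin φ cos λ·ΔX − sin φ sin λ·ΔY + cos φ·ΔZ = −(0.761052)(0.453648)(-532.1) − (0.761052)(-0.891181)(474.6) + (0.648691)(-91.0) = 446.57 m.
Horizontal magnitude = √(ΔE² + ΔN²) = √((-258.90)² + 446.57²) = 516.19 m.

516.2 m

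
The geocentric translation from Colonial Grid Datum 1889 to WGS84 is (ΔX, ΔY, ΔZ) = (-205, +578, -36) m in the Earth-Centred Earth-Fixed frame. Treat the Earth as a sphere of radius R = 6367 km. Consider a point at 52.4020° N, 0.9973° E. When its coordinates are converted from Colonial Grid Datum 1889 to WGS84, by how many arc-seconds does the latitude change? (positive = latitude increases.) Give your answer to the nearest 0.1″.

Δφ = 4.3″

sin φ = 0.792311, cos φ = 0.610118, sin λ = 0.017405, cos λ = 0.999849.
North component: ΔN = −sin φ cos λ·ΔX − sin φ sin λ·ΔY + cos φ·ΔZ = −(0.792311)(0.999849)(-205) − (0.792311)(0.017405)(578) + (0.610118)(-36) = 132.46 m.
1° of latitude spans πR/180 = 111125 m, so Δφ = 132.46 / 111125 × 3600 = 4.291″.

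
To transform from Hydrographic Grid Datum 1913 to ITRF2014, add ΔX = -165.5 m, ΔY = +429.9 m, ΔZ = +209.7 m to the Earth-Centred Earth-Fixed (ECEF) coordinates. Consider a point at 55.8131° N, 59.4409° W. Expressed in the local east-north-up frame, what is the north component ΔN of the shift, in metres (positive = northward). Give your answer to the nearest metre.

ΔN = 494 m

At φ = 55.8131°, λ = -59.4409°: sin φ = 0.827209, cos φ = 0.561894, sin λ = -0.861105, cos λ = 0.508427.
ΔN = −sin φ cos λ·ΔX − sin φ sin λ·ΔY + cos φ·ΔZ = −(0.827209)(0.508427)(-165.5) − (0.827209)(-0.861105)(429.9) + (0.561894)(209.7) = 493.66 m.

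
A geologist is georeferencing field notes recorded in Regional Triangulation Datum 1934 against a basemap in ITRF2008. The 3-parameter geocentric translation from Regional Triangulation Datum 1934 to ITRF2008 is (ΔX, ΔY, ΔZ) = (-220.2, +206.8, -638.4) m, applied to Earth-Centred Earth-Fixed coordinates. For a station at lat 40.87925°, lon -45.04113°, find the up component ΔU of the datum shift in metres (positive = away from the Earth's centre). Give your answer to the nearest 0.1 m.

ΔU = -646.1 m

The local up (radial) axis is (cos φ cos λ, cos φ sin λ, sin φ), giving ΔU = -117.642 − 110.642 − 417.812 = -646.10 m.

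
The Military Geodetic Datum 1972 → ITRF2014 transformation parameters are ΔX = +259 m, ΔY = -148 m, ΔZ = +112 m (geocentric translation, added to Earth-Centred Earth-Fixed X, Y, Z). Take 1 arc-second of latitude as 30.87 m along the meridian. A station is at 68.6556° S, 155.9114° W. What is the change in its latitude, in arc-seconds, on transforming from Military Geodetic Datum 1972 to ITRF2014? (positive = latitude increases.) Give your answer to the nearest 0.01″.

Δφ = -3.99″

sin φ = -0.931409, cos φ = 0.363973, sin λ = -0.408149, cos λ = -0.912915.
North component: ΔN = −sin φ cos λ·ΔX − sin φ sin λ·ΔY + cos φ·ΔZ = −(-0.931409)(-0.912915)(259) − (-0.931409)(-0.408149)(-148) + (0.363973)(112) = -123.20 m.
1° of latitude spans 3600 × 30.87 = 111132 m, so Δφ = -123.20 / 111132 × 3600 = -3.991″.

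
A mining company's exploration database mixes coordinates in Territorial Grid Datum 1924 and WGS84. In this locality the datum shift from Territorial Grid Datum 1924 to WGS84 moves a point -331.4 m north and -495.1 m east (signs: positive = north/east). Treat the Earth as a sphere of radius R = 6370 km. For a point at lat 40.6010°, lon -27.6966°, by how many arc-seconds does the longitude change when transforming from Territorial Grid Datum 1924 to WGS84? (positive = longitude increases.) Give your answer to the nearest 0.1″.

Δλ = -21.1″

At latitude 40.6010°, cos φ = 0.759260.
One radian of longitude at latitude φ spans R cos φ, so Δλ = ΔE / (R cos φ) = -495.1 / (6370000 × 0.759260) = -1.0237e-04 rad = -21.115″.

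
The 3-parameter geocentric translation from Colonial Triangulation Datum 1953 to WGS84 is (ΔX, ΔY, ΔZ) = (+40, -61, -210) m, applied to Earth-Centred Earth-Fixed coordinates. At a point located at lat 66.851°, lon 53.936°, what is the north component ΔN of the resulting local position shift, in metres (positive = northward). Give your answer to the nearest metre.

At φ = 66.851°, λ = 53.936°: sin φ = 0.919486, cos φ = 0.393124, sin λ = 0.808360, cos λ = 0.588689.
ΔN = −sin φ cos λ·ΔX − sin φ sin λ·ΔY + cos φ·ΔZ = −(0.919486)(0.588689)(40) − (0.919486)(0.808360)(-61) + (0.393124)(-210) = -58.87 m.

ΔN = -59 m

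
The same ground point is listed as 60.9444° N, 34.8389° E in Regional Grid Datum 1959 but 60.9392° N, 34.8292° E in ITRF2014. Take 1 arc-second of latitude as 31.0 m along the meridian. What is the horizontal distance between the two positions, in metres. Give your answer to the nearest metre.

Δφ = 60.9392° − 60.9444° = -0.0052°; Δλ = 34.8292° − 34.8389° = -0.0097°.
1° of latitude = 3600 × 31.00 = 111600 m.
ΔN = Δφ × 111600 = -580.3 m; ΔE = Δλ × 111600 × cos(60.9444°) = -0.0097 × 111600 × 0.485658 = -525.7 m.
Distance = √(ΔE² + ΔN²) = √((-525.7)² + (-580.3)²) = 783.1 m.

783 m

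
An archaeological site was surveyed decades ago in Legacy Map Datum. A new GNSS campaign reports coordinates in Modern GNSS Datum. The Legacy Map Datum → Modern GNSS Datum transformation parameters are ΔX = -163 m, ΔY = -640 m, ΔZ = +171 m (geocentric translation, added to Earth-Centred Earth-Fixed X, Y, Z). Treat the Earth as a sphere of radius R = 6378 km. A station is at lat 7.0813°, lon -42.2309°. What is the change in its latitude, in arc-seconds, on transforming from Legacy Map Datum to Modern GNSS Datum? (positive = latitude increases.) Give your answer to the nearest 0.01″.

Δφ = 4.25″

sin φ = 0.123278, cos φ = 0.992372, sin λ = -0.672120, cos λ = 0.740442.
North component: ΔN = −sin φ cos λ·ΔX − sin φ sin λ·ΔY + cos φ·ΔZ = −(0.123278)(0.740442)(-163) − (0.123278)(-0.672120)(-640) + (0.992372)(171) = 131.55 m.
1° of latitude spans πR/180 = 111317 m, so Δφ = 131.55 / 111317 × 3600 = 4.254″.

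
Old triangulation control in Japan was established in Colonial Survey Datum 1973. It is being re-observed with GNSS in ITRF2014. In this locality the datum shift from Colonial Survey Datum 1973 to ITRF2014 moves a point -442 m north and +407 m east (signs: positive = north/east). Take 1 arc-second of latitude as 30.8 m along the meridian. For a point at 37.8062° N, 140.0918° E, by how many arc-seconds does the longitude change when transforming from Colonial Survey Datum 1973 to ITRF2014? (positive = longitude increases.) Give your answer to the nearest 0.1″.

At latitude 37.8062°, cos φ = 0.790089.
1″ of longitude at this latitude = 30.80 × cos φ = 24.3347 m, so Δλ = 407.0 / 24.3347 = 16.725″.

Δλ = 16.7″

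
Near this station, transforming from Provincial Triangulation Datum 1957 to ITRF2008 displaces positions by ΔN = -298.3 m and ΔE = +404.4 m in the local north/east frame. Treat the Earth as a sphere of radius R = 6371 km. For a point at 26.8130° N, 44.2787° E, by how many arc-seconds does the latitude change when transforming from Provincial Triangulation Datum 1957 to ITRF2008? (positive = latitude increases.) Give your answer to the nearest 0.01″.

Δφ = -9.66″

On a sphere of radius R, 1 rad of latitude = R, so Δφ = ΔN / R = -298.3 / 6371000 = -4.6822e-05 rad = -9.658″.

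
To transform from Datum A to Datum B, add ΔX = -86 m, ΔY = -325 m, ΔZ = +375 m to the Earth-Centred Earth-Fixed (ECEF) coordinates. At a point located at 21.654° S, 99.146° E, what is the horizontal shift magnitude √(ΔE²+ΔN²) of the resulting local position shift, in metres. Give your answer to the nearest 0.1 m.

272.0 m

The local east axis at (φ, λ) is (−sin λ, cos λ, 0), so ΔE = −sin(99.146°)·(-86) + cos(99.146°)·(-325) = 136.57 m.
The local north axis is (−sin φ cos λ, −sin φ sin λ, cos φ), giving ΔN = 5.044 − 118.401 + 348.536 = 235.18 m.
Horizontal magnitude = √(ΔE² + ΔN²) = √(136.57² + 235.18²) = 271.96 m.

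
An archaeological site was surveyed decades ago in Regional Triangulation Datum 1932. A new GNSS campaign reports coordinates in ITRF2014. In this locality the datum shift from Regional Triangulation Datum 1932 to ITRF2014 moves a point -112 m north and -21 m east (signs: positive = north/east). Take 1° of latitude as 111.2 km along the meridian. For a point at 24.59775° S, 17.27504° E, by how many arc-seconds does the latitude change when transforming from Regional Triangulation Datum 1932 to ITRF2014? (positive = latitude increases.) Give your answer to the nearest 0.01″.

Δφ = -3.63″

1° of latitude = 111.2 km, so Δφ = -112.0 / 111200 = -0.0010072° = -3.626″.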